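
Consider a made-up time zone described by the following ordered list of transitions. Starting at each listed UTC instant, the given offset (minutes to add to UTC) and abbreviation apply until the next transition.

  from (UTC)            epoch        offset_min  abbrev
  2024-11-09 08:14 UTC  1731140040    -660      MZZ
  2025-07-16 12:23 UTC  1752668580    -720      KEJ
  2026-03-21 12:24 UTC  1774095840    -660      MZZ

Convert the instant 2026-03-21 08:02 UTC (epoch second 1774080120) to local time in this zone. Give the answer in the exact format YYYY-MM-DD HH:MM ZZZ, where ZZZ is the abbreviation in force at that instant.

Query: 2026-03-21 08:02 UTC
Rule 2/3 (KEJ, -12:00): 2025-07-16 12:23 UTC ≤ query < 2026-03-21 12:24 UTC
8·60 + 2 - 720 = -238 min
-238 = -1·1440 + 1202; 1202 = 20·60 + 2 → 20:02, 2026-03-21 - 1 day = 2026-03-20
→ 2026-03-20 20:02 KEJ

2026-03-20 20:02 KEJ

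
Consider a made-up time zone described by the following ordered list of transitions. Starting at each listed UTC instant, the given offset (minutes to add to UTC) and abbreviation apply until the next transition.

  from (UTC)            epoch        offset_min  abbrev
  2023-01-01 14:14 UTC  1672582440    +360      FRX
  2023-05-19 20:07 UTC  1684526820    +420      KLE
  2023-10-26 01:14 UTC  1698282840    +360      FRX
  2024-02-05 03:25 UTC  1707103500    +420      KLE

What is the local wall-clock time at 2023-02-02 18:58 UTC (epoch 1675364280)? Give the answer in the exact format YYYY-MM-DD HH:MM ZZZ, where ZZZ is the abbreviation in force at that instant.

2023-02-03 00:58 FRX

Query: 2023-02-02 18:58 UTC
Rule 1/4 (FRX, +06:00): 2023-01-01 14:14 UTC ≤ query < 2023-05-19 20:07 UTC
18·60 + 58 + 360 = 1498 min
1498 = 1·1440 + 58; 58 = 0·60 + 58 → 00:58, 2023-02-02 + 1 day = 2023-02-03
→ 2023-02-03 00:58 FRX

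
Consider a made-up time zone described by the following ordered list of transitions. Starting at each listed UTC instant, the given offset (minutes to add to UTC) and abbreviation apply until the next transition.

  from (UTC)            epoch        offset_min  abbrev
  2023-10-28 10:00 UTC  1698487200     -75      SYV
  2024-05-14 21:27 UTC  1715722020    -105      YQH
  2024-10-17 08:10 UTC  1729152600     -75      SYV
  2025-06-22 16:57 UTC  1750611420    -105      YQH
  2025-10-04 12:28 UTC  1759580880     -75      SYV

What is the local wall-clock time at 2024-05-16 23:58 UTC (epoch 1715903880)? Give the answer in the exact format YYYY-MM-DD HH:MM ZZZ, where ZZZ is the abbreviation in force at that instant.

2024-05-16 22:13 YQH

Query: 2024-05-16 23:58 UTC
Rule 2/5 (YQH, -01:45): 2024-05-14 21:27 UTC ≤ query < 2024-10-17 08:10 UTC
23·60 + 58 - 105 = 1333 min
1333 = 0·1440 + 1333; 1333 = 22·60 + 13 → 22:13, same day
→ 2024-05-16 22:13 YQH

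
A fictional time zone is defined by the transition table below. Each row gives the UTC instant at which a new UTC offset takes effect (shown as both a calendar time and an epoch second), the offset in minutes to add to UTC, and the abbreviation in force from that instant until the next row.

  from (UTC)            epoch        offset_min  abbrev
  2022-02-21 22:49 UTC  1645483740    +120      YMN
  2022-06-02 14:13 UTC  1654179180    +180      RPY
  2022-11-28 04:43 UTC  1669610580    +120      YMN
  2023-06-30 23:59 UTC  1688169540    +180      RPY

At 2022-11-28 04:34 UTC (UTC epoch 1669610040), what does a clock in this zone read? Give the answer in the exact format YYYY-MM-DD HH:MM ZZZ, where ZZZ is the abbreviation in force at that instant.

Query: 2022-11-28 04:34 UTC
Rule 2/4 (RPY, +03:00): 2022-06-02 14:13 UTC ≤ query < 2022-11-28 04:43 UTC
4·60 + 34 + 180 = 454 min
454 = 0·1440 + 454; 454 = 7·60 + 34 → 07:34, same day
→ 2022-11-28 07:34 RPY

2022-11-28 07:34 RPY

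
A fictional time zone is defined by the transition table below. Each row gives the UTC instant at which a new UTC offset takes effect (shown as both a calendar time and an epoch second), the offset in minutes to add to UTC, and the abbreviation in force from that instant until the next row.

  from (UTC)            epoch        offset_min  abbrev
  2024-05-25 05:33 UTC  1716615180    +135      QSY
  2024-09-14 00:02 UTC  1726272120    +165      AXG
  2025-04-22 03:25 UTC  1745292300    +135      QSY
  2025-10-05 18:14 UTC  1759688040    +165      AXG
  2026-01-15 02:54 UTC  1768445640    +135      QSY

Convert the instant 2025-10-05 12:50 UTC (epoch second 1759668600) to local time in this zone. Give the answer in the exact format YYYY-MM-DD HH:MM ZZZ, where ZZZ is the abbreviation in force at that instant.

Query: 2025-10-05 12:50 UTC
Rule 3/5 (QSY, +02:15): 2025-04-22 03:25 UTC ≤ query < 2025-10-05 18:14 UTC
12·60 + 50 + 135 = 905 min
905 = 0·1440 + 905; 905 = 15·60 + 5 → 15:05, same day
→ 2025-10-05 15:05 QSY

2025-10-05 15:05 QSY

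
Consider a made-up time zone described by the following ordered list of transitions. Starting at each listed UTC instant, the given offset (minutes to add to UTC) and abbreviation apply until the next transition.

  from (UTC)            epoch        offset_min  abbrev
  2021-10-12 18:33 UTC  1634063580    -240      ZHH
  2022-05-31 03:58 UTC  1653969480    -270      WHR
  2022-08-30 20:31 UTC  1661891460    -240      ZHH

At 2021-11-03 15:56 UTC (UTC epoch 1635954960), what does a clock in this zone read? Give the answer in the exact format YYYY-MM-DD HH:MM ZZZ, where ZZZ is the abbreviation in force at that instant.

Query: 2021-11-03 15:56 UTC
Rule 1/3 (ZHH, -04:00): 2021-10-12 18:33 UTC ≤ query < 2022-05-31 03:58 UTC
15·60 + 56 - 240 = 716 min
716 = 0·1440 + 716; 716 = 11·60 + 56 → 11:56, same day
→ 2021-11-03 11:56 ZHH

2021-11-03 11:56 ZHH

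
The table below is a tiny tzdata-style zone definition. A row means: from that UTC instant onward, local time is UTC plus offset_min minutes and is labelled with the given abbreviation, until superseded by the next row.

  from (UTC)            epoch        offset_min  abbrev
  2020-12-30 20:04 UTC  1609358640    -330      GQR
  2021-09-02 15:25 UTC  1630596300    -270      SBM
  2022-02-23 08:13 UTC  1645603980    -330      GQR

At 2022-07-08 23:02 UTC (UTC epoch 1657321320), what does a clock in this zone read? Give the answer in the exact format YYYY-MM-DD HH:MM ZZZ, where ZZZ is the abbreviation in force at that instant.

Query: 2022-07-08 23:02 UTC
Rule 3/3 (GQR, -05:30): 2022-02-23 08:13 UTC ≤ query < +∞
23·60 + 2 - 330 = 1052 min
1052 = 0·1440 + 1052; 1052 = 17·60 + 32 → 17:32, same day
→ 2022-07-08 17:32 GQR

2022-07-08 17:32 GQR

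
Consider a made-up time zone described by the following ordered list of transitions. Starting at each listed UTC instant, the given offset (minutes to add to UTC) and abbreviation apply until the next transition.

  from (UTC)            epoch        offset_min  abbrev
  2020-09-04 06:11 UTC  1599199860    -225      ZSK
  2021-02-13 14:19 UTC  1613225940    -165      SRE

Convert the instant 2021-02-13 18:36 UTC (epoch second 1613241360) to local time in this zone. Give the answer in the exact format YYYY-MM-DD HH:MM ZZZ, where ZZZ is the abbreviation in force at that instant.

Query: 2021-02-13 18:36 UTC
Rule 2/2 (SRE, -02:45): 2021-02-13 14:19 UTC ≤ query < +∞
18·60 + 36 - 165 = 951 min
951 = 0·1440 + 951; 951 = 15·60 + 51 → 15:51, same day
→ 2021-02-13 15:51 SRE

2021-02-13 15:51 SRE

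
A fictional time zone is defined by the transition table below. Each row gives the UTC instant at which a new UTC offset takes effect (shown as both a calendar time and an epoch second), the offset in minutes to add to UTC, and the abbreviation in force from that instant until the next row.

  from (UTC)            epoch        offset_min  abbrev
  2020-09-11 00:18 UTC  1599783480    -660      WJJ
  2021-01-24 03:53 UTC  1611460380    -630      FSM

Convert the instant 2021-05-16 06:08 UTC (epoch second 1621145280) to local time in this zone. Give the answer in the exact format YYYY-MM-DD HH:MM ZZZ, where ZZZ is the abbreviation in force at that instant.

Query: 2021-05-16 06:08 UTC
Rule 2/2 (FSM, -10:30): 2021-01-24 03:53 UTC ≤ query < +∞
6·60 + 8 - 630 = -262 min
-262 = -1·1440 + 1178; 1178 = 19·60 + 38 → 19:38, 2021-05-16 - 1 day = 2021-05-15
→ 2021-05-15 19:38 FSM

2021-05-15 19:38 FSM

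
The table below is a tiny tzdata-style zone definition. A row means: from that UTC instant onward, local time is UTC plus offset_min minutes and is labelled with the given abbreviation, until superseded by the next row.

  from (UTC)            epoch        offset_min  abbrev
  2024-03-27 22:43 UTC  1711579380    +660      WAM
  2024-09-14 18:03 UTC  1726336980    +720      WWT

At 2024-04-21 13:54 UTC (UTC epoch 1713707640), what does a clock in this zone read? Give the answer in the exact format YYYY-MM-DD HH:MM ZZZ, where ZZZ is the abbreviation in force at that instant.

2024-04-22 00:54 WAM

Query: 2024-04-21 13:54 UTC
Rule 1/2 (WAM, +11:00): 2024-03-27 22:43 UTC ≤ query < 2024-09-14 18:03 UTC
13·60 + 54 + 660 = 1494 min
1494 = 1·1440 + 54; 54 = 0·60 + 54 → 00:54, 2024-04-21 + 1 day = 2024-04-22
→ 2024-04-22 00:54 WAM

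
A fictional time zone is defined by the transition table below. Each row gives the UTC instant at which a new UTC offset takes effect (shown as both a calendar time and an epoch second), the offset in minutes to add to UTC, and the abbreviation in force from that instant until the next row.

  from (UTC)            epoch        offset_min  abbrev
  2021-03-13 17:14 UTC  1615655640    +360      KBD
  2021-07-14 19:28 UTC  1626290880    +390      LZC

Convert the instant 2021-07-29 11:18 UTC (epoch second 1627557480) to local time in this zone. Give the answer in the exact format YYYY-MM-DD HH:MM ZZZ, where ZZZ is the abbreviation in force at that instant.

Query: 2021-07-29 11:18 UTC
Rule 2/2 (LZC, +06:30): 2021-07-14 19:28 UTC ≤ query < +∞
11·60 + 18 + 390 = 1068 min
1068 = 0·1440 + 1068; 1068 = 17·60 + 48 → 17:48, same day
→ 2021-07-29 17:48 LZC

2021-07-29 17:48 LZC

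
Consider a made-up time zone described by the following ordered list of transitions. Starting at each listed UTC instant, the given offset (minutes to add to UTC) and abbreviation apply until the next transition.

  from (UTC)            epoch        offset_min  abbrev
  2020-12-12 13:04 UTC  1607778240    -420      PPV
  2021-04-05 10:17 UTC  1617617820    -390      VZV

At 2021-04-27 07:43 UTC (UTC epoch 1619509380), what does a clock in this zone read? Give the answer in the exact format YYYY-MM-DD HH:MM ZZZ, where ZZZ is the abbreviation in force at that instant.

2021-04-27 01:13 VZV

Query: 2021-04-27 07:43 UTC
Rule 2/2 (VZV, -06:30): 2021-04-05 10:17 UTC ≤ query < +∞
7·60 + 43 - 390 = 73 min
73 = 0·1440 + 73; 73 = 1·60 + 13 → 01:13, same day
→ 2021-04-27 01:13 VZV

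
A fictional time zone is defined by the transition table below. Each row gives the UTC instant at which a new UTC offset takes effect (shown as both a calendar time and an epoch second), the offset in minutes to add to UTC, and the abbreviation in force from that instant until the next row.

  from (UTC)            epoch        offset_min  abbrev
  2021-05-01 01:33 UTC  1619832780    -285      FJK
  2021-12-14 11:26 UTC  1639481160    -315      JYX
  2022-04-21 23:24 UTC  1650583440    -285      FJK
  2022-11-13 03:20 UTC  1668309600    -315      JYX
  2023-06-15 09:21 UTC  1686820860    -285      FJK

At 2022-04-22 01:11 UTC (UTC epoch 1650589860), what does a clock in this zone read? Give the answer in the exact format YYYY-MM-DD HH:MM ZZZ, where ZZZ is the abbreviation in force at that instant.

2022-04-21 20:26 FJK

Query: 2022-04-22 01:11 UTC
Rule 3/5 (FJK, -04:45): 2022-04-21 23:24 UTC ≤ query < 2022-11-13 03:20 UTC
1·60 + 11 - 285 = -214 min
-214 = -1·1440 + 1226; 1226 = 20·60 + 26 → 20:26, 2022-04-22 - 1 day = 2022-04-21
→ 2022-04-21 20:26 FJK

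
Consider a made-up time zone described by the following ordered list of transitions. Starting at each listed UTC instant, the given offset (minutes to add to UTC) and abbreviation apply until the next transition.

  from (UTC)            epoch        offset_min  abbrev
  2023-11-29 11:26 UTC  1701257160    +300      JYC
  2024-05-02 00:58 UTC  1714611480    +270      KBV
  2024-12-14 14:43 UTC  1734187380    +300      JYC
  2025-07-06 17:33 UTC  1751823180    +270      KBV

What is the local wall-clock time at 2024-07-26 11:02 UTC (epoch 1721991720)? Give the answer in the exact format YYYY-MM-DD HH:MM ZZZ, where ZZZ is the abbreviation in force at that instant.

2024-07-26 15:32 KBV

Query: 2024-07-26 11:02 UTC
Rule 2/4 (KBV, +04:30): 2024-05-02 00:58 UTC ≤ query < 2024-12-14 14:43 UTC
11·60 + 2 + 270 = 932 min
932 = 0·1440 + 932; 932 = 15·60 + 32 → 15:32, same day
→ 2024-07-26 15:32 KBV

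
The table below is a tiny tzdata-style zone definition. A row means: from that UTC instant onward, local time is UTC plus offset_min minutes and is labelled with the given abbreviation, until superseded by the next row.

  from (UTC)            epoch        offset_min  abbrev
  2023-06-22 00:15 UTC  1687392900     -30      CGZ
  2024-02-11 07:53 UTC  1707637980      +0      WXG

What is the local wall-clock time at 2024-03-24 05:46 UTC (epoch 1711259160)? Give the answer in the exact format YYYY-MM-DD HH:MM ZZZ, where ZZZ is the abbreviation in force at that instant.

2024-03-24 05:46 WXG

Query: 2024-03-24 05:46 UTC
Rule 2/2 (WXG, +00:00): 2024-02-11 07:53 UTC ≤ query < +∞
5·60 + 46 + 0 = 346 min
346 = 0·1440 + 346; 346 = 5·60 + 46 → 05:46, same day
→ 2024-03-24 05:46 WXG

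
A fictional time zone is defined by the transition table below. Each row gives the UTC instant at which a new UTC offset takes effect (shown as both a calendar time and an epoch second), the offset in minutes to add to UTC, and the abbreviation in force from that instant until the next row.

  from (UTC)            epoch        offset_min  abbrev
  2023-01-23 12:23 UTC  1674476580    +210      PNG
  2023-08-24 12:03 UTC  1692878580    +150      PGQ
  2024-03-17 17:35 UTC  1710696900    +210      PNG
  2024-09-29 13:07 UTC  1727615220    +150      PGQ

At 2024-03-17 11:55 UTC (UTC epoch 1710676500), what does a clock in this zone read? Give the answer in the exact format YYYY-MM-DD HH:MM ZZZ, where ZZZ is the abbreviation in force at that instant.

Query: 2024-03-17 11:55 UTC
Rule 2/4 (PGQ, +02:30): 2023-08-24 12:03 UTC ≤ query < 2024-03-17 17:35 UTC
11·60 + 55 + 150 = 865 min
865 = 0·1440 + 865; 865 = 14·60 + 25 → 14:25, same day
→ 2024-03-17 14:25 PGQ

2024-03-17 14:25 PGQ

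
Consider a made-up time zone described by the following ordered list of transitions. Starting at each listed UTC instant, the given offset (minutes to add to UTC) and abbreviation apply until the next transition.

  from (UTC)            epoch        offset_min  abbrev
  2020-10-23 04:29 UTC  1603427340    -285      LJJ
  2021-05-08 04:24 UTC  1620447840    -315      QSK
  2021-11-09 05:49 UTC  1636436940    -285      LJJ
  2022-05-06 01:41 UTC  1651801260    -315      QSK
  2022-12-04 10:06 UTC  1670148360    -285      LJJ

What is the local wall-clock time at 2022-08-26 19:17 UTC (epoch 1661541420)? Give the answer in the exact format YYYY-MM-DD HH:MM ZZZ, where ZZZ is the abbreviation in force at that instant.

Query: 2022-08-26 19:17 UTC
Rule 4/5 (QSK, -05:15): 2022-05-06 01:41 UTC ≤ query < 2022-12-04 10:06 UTC
19·60 + 17 - 315 = 842 min
842 = 0·1440 + 842; 842 = 14·60 + 2 → 14:02, same day
→ 2022-08-26 14:02 QSK

2022-08-26 14:02 QSK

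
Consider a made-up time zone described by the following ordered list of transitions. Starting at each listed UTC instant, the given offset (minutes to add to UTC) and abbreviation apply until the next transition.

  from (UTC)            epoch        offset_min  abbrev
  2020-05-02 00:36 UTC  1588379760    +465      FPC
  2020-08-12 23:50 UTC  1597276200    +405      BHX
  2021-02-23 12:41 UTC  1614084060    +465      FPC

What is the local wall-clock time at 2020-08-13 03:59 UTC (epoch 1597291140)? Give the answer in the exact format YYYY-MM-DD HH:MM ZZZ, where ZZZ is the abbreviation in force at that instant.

Query: 2020-08-13 03:59 UTC
Rule 2/3 (BHX, +06:45): 2020-08-12 23:50 UTC ≤ query < 2021-02-23 12:41 UTC
3·60 + 59 + 405 = 644 min
644 = 0·1440 + 644; 644 = 10·60 + 44 → 10:44, same day
→ 2020-08-13 10:44 BHX

2020-08-13 10:44 BHX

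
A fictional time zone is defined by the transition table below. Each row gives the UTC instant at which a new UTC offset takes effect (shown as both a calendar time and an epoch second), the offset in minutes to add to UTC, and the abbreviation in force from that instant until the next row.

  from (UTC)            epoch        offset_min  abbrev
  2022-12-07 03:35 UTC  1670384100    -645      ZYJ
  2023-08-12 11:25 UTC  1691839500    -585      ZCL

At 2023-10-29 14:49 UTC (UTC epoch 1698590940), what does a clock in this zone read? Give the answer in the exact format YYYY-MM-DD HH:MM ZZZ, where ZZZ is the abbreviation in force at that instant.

Query: 2023-10-29 14:49 UTC
Rule 2/2 (ZCL, -09:45): 2023-08-12 11:25 UTC ≤ query < +∞
14·60 + 49 - 585 = 304 min
304 = 0·1440 + 304; 304 = 5·60 + 4 → 05:04, same day
→ 2023-10-29 05:04 ZCL

2023-10-29 05:04 ZCL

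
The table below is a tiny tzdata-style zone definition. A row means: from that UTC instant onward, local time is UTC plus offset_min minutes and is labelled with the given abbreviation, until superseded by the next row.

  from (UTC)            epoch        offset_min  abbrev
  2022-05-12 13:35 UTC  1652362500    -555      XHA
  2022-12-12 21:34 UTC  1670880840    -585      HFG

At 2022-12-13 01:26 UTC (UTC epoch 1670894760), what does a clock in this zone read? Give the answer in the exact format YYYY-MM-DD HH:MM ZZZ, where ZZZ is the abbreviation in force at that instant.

2022-12-12 15:41 HFG

Query: 2022-12-13 01:26 UTC
Rule 2/2 (HFG, -09:45): 2022-12-12 21:34 UTC ≤ query < +∞
1·60 + 26 - 585 = -499 min
-499 = -1·1440 + 941; 941 = 15·60 + 41 → 15:41, 2022-12-13 - 1 day = 2022-12-12
→ 2022-12-12 15:41 HFG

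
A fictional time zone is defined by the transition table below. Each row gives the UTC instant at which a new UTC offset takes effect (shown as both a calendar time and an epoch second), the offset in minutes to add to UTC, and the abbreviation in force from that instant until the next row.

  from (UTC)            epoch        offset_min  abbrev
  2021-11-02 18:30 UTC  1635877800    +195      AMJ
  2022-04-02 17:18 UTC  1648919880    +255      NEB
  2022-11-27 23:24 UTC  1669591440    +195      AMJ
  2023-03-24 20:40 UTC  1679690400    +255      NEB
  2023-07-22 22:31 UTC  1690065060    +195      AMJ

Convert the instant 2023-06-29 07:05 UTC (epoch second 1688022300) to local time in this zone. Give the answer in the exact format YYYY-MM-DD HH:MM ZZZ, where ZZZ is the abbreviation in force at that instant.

Query: 2023-06-29 07:05 UTC
Rule 4/5 (NEB, +04:15): 2023-03-24 20:40 UTC ≤ query < 2023-07-22 22:31 UTC
7·60 + 5 + 255 = 680 min
680 = 0·1440 + 680; 680 = 11·60 + 20 → 11:20, same day
→ 2023-06-29 11:20 NEB

2023-06-29 11:20 NEB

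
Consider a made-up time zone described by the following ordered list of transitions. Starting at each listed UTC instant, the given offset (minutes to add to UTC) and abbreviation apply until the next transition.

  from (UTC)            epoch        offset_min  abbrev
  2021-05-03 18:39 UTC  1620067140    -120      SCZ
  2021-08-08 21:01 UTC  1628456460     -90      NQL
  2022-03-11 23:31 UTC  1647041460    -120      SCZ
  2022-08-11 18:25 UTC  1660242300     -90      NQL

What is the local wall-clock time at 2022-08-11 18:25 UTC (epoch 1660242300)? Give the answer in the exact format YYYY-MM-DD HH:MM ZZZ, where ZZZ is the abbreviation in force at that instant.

Query: 2022-08-11 18:25 UTC
Rule 4/4 (NQL, -01:30): 2022-08-11 18:25 UTC ≤ query < +∞
18·60 + 25 - 90 = 1015 min
1015 = 0·1440 + 1015; 1015 = 16·60 + 55 → 16:55, same day
→ 2022-08-11 16:55 NQL

2022-08-11 16:55 NQL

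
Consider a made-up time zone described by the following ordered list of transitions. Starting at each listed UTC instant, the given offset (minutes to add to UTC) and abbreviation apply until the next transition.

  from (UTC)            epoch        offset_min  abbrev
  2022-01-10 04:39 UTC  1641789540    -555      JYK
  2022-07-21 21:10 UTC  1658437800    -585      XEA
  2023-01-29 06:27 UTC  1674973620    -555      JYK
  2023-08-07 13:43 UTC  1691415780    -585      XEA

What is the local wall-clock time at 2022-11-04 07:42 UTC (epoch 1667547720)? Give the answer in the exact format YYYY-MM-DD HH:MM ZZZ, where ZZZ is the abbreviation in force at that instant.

Query: 2022-11-04 07:42 UTC
Rule 2/4 (XEA, -09:45): 2022-07-21 21:10 UTC ≤ query < 2023-01-29 06:27 UTC
7·60 + 42 - 585 = -123 min
-123 = -1·1440 + 1317; 1317 = 21·60 + 57 → 21:57, 2022-11-04 - 1 day = 2022-11-03
→ 2022-11-03 21:57 XEA

2022-11-03 21:57 XEA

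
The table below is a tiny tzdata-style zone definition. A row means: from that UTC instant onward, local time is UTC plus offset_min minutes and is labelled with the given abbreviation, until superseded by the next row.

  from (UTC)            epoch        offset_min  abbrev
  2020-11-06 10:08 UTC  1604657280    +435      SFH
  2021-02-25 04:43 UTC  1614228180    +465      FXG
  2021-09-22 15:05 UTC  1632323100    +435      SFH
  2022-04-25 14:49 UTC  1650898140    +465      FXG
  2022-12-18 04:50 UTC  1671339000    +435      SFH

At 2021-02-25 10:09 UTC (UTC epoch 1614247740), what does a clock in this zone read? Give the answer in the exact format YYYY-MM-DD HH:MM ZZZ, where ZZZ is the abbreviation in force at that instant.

2021-02-25 17:54 FXG

Query: 2021-02-25 10:09 UTC
Rule 2/5 (FXG, +07:45): 2021-02-25 04:43 UTC ≤ query < 2021-09-22 15:05 UTC
10·60 + 9 + 465 = 1074 min
1074 = 0·1440 + 1074; 1074 = 17·60 + 54 → 17:54, same day
→ 2021-02-25 17:54 FXG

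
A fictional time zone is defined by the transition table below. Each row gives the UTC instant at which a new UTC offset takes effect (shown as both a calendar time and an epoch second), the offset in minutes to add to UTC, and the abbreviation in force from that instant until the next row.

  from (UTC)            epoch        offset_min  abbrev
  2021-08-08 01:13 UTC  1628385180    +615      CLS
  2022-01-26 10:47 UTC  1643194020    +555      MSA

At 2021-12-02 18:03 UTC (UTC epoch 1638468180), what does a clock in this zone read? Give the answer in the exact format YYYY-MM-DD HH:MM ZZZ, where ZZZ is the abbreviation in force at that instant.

Query: 2021-12-02 18:03 UTC
Rule 1/2 (CLS, +10:15): 2021-08-08 01:13 UTC ≤ query < 2022-01-26 10:47 UTC
18·60 + 3 + 615 = 1698 min
1698 = 1·1440 + 258; 258 = 4·60 + 18 → 04:18, 2021-12-02 + 1 day = 2021-12-03
→ 2021-12-03 04:18 CLS

2021-12-03 04:18 CLS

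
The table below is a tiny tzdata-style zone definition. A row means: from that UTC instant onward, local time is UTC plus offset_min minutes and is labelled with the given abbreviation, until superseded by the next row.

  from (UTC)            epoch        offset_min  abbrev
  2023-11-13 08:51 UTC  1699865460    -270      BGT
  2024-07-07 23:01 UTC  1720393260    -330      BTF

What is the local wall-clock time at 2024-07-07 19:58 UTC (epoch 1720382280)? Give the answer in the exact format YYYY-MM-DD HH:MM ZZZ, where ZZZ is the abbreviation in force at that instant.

2024-07-07 15:28 BGT

Query: 2024-07-07 19:58 UTC
Rule 1/2 (BGT, -04:30): 2023-11-13 08:51 UTC ≤ query < 2024-07-07 23:01 UTC
19·60 + 58 - 270 = 928 min
928 = 0·1440 + 928; 928 = 15·60 + 28 → 15:28, same day
→ 2024-07-07 15:28 BGT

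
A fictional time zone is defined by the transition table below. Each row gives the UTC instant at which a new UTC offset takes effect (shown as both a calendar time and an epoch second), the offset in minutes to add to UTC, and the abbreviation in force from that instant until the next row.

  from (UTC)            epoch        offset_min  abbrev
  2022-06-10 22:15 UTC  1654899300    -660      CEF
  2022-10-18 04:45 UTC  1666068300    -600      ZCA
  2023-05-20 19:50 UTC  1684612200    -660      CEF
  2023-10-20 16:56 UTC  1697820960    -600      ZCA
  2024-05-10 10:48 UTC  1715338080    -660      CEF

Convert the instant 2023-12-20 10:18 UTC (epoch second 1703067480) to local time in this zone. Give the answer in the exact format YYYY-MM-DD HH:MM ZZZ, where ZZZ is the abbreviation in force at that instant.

2023-12-20 00:18 ZCA

Query: 2023-12-20 10:18 UTC
Rule 4/5 (ZCA, -10:00): 2023-10-20 16:56 UTC ≤ query < 2024-05-10 10:48 UTC
10·60 + 18 - 600 = 18 min
18 = 0·1440 + 18; 18 = 0·60 + 18 → 00:18, same day
→ 2023-12-20 00:18 ZCA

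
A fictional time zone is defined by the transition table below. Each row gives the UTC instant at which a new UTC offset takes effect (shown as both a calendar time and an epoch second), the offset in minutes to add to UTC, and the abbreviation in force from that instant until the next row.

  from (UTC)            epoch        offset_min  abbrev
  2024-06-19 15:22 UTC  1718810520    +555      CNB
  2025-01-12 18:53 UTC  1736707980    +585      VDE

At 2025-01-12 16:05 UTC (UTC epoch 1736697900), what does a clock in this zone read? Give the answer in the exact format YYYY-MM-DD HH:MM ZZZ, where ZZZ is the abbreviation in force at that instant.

Query: 2025-01-12 16:05 UTC
Rule 1/2 (CNB, +09:15): 2024-06-19 15:22 UTC ≤ query < 2025-01-12 18:53 UTC
16·60 + 5 + 555 = 1520 min
1520 = 1·1440 + 80; 80 = 1·60 + 20 → 01:20, 2025-01-12 + 1 day = 2025-01-13
→ 2025-01-13 01:20 CNB

2025-01-13 01:20 CNB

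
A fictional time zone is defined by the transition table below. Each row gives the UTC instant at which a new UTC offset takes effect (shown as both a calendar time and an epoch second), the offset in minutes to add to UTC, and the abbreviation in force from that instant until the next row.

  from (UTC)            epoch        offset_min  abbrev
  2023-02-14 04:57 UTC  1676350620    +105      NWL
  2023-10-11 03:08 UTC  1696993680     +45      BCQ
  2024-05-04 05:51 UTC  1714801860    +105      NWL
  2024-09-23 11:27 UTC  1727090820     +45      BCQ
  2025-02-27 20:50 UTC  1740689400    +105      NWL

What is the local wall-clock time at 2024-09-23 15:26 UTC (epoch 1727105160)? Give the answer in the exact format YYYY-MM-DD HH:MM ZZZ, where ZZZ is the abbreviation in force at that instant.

2024-09-23 16:11 BCQ

Query: 2024-09-23 15:26 UTC
Rule 4/5 (BCQ, +00:45): 2024-09-23 11:27 UTC ≤ query < 2025-02-27 20:50 UTC
15·60 + 26 + 45 = 971 min
971 = 0·1440 + 971; 971 = 16·60 + 11 → 16:11, same day
→ 2024-09-23 16:11 BCQ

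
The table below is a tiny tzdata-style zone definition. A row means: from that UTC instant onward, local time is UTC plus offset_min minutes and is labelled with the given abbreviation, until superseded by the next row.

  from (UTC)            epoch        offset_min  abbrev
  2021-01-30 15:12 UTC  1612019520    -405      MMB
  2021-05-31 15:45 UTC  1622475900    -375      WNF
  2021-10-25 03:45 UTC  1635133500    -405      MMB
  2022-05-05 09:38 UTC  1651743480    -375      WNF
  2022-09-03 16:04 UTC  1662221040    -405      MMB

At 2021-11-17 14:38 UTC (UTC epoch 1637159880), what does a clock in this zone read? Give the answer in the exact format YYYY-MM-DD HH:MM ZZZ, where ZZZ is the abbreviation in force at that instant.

2021-11-17 07:53 MMB

Query: 2021-11-17 14:38 UTC
Rule 3/5 (MMB, -06:45): 2021-10-25 03:45 UTC ≤ query < 2022-05-05 09:38 UTC
14·60 + 38 - 405 = 473 min
473 = 0·1440 + 473; 473 = 7·60 + 53 → 07:53, same day
→ 2021-11-17 07:53 MMB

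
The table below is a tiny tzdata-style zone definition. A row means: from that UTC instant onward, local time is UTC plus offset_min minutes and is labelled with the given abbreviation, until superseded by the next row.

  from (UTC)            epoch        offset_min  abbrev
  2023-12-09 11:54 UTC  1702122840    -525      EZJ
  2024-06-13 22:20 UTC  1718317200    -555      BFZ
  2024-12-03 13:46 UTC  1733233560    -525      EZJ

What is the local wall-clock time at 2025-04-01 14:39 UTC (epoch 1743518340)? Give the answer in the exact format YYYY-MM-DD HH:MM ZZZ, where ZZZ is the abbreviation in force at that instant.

2025-04-01 05:54 EZJ

Query: 2025-04-01 14:39 UTC
Rule 3/3 (EZJ, -08:45): 2024-12-03 13:46 UTC ≤ query < +∞
14·60 + 39 - 525 = 354 min
354 = 0·1440 + 354; 354 = 5·60 + 54 → 05:54, same day
→ 2025-04-01 05:54 EZJ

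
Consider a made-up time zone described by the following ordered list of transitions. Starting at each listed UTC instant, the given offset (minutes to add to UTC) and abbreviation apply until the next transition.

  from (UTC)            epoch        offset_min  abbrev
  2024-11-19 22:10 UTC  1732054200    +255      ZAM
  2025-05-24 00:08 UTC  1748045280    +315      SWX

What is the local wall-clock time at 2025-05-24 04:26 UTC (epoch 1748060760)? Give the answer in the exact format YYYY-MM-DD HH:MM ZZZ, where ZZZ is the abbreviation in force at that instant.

2025-05-24 09:41 SWX

Query: 2025-05-24 04:26 UTC
Rule 2/2 (SWX, +05:15): 2025-05-24 00:08 UTC ≤ query < +∞
4·60 + 26 + 315 = 581 min
581 = 0·1440 + 581; 581 = 9·60 + 41 → 09:41, same day
→ 2025-05-24 09:41 SWX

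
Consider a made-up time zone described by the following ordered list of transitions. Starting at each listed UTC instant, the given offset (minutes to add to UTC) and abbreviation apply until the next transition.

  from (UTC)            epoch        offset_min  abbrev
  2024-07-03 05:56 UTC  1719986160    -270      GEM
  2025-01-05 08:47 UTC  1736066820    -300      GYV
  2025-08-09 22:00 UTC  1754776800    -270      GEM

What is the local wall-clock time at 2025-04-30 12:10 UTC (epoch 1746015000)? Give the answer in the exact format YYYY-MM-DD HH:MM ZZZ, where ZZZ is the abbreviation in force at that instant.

2025-04-30 07:10 GYV

Query: 2025-04-30 12:10 UTC
Rule 2/3 (GYV, -05:00): 2025-01-05 08:47 UTC ≤ query < 2025-08-09 22:00 UTC
12·60 + 10 - 300 = 430 min
430 = 0·1440 + 430; 430 = 7·60 + 10 → 07:10, same day
→ 2025-04-30 07:10 GYV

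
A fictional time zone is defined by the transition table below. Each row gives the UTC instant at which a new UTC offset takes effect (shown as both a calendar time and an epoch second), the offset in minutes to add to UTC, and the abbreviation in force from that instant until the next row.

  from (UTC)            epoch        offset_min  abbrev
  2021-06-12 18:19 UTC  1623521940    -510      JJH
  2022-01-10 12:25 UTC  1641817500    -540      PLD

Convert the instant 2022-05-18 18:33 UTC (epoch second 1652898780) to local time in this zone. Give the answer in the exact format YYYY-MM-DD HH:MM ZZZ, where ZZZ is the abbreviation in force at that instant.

2022-05-18 09:33 PLD

Query: 2022-05-18 18:33 UTC
Rule 2/2 (PLD, -09:00): 2022-01-10 12:25 UTC ≤ query < +∞
18·60 + 33 - 540 = 573 min
573 = 0·1440 + 573; 573 = 9·60 + 33 → 09:33, same day
→ 2022-05-18 09:33 PLD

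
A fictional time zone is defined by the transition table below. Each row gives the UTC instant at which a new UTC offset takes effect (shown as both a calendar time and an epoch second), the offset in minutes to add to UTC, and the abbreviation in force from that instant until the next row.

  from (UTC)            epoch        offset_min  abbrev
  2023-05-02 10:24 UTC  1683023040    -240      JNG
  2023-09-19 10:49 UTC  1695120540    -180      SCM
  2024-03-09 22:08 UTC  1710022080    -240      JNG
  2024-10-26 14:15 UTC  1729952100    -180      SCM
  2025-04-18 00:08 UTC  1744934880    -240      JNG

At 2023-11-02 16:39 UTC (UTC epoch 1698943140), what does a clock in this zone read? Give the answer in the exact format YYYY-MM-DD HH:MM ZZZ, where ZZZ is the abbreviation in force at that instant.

Query: 2023-11-02 16:39 UTC
Rule 2/5 (SCM, -03:00): 2023-09-19 10:49 UTC ≤ query < 2024-03-09 22:08 UTC
16·60 + 39 - 180 = 819 min
819 = 0·1440 + 819; 819 = 13·60 + 39 → 13:39, same day
→ 2023-11-02 13:39 SCM

2023-11-02 13:39 SCM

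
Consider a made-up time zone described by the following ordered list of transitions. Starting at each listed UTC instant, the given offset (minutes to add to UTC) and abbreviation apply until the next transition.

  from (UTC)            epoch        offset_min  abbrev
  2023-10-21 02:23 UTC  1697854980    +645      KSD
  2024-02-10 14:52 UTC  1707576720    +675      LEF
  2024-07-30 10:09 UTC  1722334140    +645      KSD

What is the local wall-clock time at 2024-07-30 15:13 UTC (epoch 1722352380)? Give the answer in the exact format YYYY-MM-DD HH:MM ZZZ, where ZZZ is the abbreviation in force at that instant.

Query: 2024-07-30 15:13 UTC
Rule 3/3 (KSD, +10:45): 2024-07-30 10:09 UTC ≤ query < +∞
15·60 + 13 + 645 = 1558 min
1558 = 1·1440 + 118; 118 = 1·60 + 58 → 01:58, 2024-07-30 + 1 day = 2024-07-31
→ 2024-07-31 01:58 KSD

2024-07-31 01:58 KSD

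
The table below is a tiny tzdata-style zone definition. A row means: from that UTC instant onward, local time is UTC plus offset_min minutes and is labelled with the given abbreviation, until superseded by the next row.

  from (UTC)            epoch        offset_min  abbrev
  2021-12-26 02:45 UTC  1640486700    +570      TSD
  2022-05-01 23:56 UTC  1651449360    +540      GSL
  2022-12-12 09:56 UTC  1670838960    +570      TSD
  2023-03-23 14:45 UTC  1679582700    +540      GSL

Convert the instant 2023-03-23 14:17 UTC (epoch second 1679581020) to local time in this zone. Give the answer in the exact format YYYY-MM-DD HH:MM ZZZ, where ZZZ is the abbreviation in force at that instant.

2023-03-23 23:47 TSD

Query: 2023-03-23 14:17 UTC
Rule 3/4 (TSD, +09:30): 2022-12-12 09:56 UTC ≤ query < 2023-03-23 14:45 UTC
14·60 + 17 + 570 = 1427 min
1427 = 0·1440 + 1427; 1427 = 23·60 + 47 → 23:47, same day
→ 2023-03-23 23:47 TSD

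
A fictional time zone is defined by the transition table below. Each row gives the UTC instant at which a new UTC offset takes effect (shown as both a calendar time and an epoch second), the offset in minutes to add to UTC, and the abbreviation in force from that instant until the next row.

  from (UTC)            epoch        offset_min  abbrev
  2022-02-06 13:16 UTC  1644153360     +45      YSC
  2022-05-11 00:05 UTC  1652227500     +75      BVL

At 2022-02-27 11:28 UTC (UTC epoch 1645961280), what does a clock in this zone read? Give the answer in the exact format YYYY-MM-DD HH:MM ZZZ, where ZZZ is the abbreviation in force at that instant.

2022-02-27 12:13 YSC

Query: 2022-02-27 11:28 UTC
Rule 1/2 (YSC, +00:45): 2022-02-06 13:16 UTC ≤ query < 2022-05-11 00:05 UTC
11·60 + 28 + 45 = 733 min
733 = 0·1440 + 733; 733 = 12·60 + 13 → 12:13, same day
→ 2022-02-27 12:13 YSC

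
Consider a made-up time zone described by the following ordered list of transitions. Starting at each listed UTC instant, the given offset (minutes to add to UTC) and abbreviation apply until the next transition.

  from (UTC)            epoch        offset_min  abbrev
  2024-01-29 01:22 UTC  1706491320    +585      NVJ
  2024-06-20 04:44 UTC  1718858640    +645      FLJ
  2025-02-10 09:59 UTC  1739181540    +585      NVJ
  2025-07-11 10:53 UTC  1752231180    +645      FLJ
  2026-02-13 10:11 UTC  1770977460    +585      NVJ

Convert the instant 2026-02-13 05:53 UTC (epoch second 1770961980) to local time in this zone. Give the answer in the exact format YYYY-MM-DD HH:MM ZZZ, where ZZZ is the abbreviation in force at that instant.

2026-02-13 16:38 FLJ

Query: 2026-02-13 05:53 UTC
Rule 4/5 (FLJ, +10:45): 2025-07-11 10:53 UTC ≤ query < 2026-02-13 10:11 UTC
5·60 + 53 + 645 = 998 min
998 = 0·1440 + 998; 998 = 16·60 + 38 → 16:38, same day
→ 2026-02-13 16:38 FLJ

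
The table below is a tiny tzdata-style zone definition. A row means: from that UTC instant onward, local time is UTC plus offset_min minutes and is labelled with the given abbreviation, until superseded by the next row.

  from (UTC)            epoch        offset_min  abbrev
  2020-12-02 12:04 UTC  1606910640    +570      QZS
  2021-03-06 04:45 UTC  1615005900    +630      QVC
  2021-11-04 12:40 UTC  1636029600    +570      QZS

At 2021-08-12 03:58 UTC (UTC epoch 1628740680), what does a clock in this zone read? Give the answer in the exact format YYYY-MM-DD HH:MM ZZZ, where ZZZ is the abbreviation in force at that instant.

2021-08-12 14:28 QVC

Query: 2021-08-12 03:58 UTC
Rule 2/3 (QVC, +10:30): 2021-03-06 04:45 UTC ≤ query < 2021-11-04 12:40 UTC
3·60 + 58 + 630 = 868 min
868 = 0·1440 + 868; 868 = 14·60 + 28 → 14:28, same day
→ 2021-08-12 14:28 QVC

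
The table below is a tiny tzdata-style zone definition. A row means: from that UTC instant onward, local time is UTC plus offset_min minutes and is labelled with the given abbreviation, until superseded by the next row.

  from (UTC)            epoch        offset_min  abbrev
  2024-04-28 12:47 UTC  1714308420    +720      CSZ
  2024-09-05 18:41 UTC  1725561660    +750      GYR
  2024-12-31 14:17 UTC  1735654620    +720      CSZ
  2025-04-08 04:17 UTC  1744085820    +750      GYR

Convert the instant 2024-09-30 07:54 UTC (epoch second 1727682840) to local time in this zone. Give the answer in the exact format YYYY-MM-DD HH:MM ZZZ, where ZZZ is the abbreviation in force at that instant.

Query: 2024-09-30 07:54 UTC
Rule 2/4 (GYR, +12:30): 2024-09-05 18:41 UTC ≤ query < 2024-12-31 14:17 UTC
7·60 + 54 + 750 = 1224 min
1224 = 0·1440 + 1224; 1224 = 20·60 + 24 → 20:24, same day
→ 2024-09-30 20:24 GYR

2024-09-30 20:24 GYR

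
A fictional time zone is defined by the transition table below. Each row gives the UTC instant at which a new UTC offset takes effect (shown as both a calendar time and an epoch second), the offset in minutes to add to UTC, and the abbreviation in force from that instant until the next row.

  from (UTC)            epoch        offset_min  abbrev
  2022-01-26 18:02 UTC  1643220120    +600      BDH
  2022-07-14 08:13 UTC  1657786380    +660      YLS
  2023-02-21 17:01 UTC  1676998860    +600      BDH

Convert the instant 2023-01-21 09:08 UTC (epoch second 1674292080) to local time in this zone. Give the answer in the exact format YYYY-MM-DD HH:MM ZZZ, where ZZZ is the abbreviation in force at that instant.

2023-01-21 20:08 YLS

Query: 2023-01-21 09:08 UTC
Rule 2/3 (YLS, +11:00): 2022-07-14 08:13 UTC ≤ query < 2023-02-21 17:01 UTC
9·60 + 8 + 660 = 1208 min
1208 = 0·1440 + 1208; 1208 = 20·60 + 8 → 20:08, same day
→ 2023-01-21 20:08 YLS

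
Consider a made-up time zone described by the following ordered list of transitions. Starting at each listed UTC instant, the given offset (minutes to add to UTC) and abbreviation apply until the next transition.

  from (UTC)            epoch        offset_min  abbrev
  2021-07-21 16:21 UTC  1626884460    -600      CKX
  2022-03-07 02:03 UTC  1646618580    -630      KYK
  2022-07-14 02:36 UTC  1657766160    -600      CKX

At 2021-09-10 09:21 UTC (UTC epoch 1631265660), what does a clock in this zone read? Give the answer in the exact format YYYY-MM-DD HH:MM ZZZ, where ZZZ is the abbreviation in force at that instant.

2021-09-09 23:21 CKX

Query: 2021-09-10 09:21 UTC
Rule 1/3 (CKX, -10:00): 2021-07-21 16:21 UTC ≤ query < 2022-03-07 02:03 UTC
9·60 + 21 - 600 = -39 min
-39 = -1·1440 + 1401; 1401 = 23·60 + 21 → 23:21, 2021-09-10 - 1 day = 2021-09-09
→ 2021-09-09 23:21 CKX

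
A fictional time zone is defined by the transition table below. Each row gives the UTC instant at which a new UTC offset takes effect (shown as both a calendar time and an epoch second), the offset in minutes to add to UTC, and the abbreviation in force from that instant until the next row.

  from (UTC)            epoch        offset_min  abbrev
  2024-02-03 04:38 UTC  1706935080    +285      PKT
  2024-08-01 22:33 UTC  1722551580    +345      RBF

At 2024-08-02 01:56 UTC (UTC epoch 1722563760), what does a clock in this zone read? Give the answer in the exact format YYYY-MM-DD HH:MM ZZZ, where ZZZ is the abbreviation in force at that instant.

2024-08-02 07:41 RBF

Query: 2024-08-02 01:56 UTC
Rule 2/2 (RBF, +05:45): 2024-08-01 22:33 UTC ≤ query < +∞
1·60 + 56 + 345 = 461 min
461 = 0·1440 + 461; 461 = 7·60 + 41 → 07:41, same day
→ 2024-08-02 07:41 RBF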